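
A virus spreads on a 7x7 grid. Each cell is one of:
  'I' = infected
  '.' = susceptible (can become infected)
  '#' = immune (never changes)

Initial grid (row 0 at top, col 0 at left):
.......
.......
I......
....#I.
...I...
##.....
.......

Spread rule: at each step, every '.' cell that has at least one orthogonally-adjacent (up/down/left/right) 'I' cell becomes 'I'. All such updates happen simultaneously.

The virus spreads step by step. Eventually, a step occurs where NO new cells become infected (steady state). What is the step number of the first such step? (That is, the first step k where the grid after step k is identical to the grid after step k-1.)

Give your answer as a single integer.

Answer: 6

Derivation:
Step 0 (initial): 3 infected
Step 1: +10 new -> 13 infected
Step 2: +16 new -> 29 infected
Step 3: +10 new -> 39 infected
Step 4: +6 new -> 45 infected
Step 5: +1 new -> 46 infected
Step 6: +0 new -> 46 infected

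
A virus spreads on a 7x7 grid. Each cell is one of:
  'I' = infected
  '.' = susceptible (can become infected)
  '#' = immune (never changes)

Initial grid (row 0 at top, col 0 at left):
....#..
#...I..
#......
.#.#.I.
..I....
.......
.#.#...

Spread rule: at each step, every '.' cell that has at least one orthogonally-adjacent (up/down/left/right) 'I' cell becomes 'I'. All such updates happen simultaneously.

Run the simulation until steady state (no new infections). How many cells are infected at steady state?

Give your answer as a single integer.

Answer: 42

Derivation:
Step 0 (initial): 3 infected
Step 1: +11 new -> 14 infected
Step 2: +14 new -> 28 infected
Step 3: +9 new -> 37 infected
Step 4: +4 new -> 41 infected
Step 5: +1 new -> 42 infected
Step 6: +0 new -> 42 infected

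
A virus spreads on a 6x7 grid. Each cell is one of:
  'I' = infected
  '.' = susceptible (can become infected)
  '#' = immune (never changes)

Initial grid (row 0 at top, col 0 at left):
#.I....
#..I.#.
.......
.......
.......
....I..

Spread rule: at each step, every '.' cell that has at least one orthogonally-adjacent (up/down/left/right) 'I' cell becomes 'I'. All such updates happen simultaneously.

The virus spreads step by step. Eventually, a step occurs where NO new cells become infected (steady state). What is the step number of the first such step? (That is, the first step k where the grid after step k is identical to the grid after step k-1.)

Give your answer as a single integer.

Answer: 6

Derivation:
Step 0 (initial): 3 infected
Step 1: +8 new -> 11 infected
Step 2: +10 new -> 21 infected
Step 3: +8 new -> 29 infected
Step 4: +7 new -> 36 infected
Step 5: +3 new -> 39 infected
Step 6: +0 new -> 39 infected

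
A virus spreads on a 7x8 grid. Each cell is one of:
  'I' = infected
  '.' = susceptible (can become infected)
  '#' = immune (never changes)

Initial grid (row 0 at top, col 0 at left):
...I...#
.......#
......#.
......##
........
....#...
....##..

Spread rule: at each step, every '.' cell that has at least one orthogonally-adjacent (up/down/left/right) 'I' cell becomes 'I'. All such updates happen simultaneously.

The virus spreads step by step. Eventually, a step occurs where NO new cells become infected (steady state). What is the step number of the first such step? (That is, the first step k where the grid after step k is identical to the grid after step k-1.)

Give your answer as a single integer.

Step 0 (initial): 1 infected
Step 1: +3 new -> 4 infected
Step 2: +5 new -> 9 infected
Step 3: +7 new -> 16 infected
Step 4: +7 new -> 23 infected
Step 5: +6 new -> 29 infected
Step 6: +5 new -> 34 infected
Step 7: +5 new -> 39 infected
Step 8: +4 new -> 43 infected
Step 9: +3 new -> 46 infected
Step 10: +1 new -> 47 infected
Step 11: +0 new -> 47 infected

Answer: 11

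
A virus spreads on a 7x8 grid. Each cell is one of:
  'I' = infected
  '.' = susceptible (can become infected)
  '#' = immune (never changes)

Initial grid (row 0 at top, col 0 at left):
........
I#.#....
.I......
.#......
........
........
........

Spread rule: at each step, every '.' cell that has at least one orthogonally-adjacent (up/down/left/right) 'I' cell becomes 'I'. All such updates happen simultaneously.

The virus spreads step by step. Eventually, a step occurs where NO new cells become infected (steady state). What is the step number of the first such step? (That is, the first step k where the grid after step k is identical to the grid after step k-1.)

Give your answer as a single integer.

Answer: 11

Derivation:
Step 0 (initial): 2 infected
Step 1: +3 new -> 5 infected
Step 2: +5 new -> 10 infected
Step 3: +5 new -> 15 infected
Step 4: +8 new -> 23 infected
Step 5: +9 new -> 32 infected
Step 6: +8 new -> 40 infected
Step 7: +6 new -> 46 infected
Step 8: +4 new -> 50 infected
Step 9: +2 new -> 52 infected
Step 10: +1 new -> 53 infected
Step 11: +0 new -> 53 infected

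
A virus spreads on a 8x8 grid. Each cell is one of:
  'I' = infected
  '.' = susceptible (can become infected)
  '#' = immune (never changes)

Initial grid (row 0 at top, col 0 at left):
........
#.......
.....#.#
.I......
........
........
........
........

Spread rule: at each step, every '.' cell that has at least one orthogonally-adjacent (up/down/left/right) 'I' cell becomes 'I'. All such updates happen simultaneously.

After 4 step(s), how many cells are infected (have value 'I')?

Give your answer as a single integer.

Step 0 (initial): 1 infected
Step 1: +4 new -> 5 infected
Step 2: +7 new -> 12 infected
Step 3: +8 new -> 20 infected
Step 4: +10 new -> 30 infected

Answer: 30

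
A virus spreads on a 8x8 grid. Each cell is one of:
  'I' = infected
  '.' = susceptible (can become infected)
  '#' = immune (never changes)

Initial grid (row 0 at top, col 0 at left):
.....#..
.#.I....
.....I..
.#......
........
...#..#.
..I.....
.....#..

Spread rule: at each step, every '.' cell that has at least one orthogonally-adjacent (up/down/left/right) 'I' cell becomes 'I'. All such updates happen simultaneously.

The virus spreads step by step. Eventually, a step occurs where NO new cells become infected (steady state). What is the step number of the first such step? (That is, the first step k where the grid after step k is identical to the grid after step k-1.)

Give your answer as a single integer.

Step 0 (initial): 3 infected
Step 1: +12 new -> 15 infected
Step 2: +15 new -> 30 infected
Step 3: +16 new -> 46 infected
Step 4: +6 new -> 52 infected
Step 5: +5 new -> 57 infected
Step 6: +1 new -> 58 infected
Step 7: +0 new -> 58 infected

Answer: 7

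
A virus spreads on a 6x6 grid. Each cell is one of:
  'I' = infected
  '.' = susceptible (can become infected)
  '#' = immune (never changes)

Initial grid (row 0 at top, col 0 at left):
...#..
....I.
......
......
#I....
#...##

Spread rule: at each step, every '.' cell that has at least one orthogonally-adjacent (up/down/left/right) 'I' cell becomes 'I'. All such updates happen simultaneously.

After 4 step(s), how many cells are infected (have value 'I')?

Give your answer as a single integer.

Step 0 (initial): 2 infected
Step 1: +7 new -> 9 infected
Step 2: +10 new -> 19 infected
Step 3: +8 new -> 27 infected
Step 4: +3 new -> 30 infected

Answer: 30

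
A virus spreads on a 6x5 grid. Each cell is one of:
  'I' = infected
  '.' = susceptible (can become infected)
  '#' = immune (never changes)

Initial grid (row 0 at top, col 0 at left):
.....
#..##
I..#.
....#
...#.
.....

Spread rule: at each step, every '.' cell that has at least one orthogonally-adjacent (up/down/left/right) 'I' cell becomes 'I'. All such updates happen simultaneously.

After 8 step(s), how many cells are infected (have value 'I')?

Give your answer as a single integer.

Answer: 23

Derivation:
Step 0 (initial): 1 infected
Step 1: +2 new -> 3 infected
Step 2: +4 new -> 7 infected
Step 3: +5 new -> 12 infected
Step 4: +5 new -> 17 infected
Step 5: +2 new -> 19 infected
Step 6: +2 new -> 21 infected
Step 7: +1 new -> 22 infected
Step 8: +1 new -> 23 infected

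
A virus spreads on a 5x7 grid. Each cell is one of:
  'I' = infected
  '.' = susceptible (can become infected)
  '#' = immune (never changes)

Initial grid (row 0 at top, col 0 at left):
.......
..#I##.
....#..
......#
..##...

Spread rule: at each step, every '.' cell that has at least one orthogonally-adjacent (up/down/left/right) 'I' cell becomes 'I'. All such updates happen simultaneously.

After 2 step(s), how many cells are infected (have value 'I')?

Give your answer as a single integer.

Step 0 (initial): 1 infected
Step 1: +2 new -> 3 infected
Step 2: +4 new -> 7 infected

Answer: 7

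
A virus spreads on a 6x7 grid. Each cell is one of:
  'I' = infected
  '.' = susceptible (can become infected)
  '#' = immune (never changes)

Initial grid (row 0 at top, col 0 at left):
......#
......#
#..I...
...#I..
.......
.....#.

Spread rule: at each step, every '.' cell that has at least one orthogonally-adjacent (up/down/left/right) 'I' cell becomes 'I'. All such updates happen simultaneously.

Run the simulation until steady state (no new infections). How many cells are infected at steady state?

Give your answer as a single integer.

Step 0 (initial): 2 infected
Step 1: +5 new -> 7 infected
Step 2: +10 new -> 17 infected
Step 3: +9 new -> 26 infected
Step 4: +7 new -> 33 infected
Step 5: +3 new -> 36 infected
Step 6: +1 new -> 37 infected
Step 7: +0 new -> 37 infected

Answer: 37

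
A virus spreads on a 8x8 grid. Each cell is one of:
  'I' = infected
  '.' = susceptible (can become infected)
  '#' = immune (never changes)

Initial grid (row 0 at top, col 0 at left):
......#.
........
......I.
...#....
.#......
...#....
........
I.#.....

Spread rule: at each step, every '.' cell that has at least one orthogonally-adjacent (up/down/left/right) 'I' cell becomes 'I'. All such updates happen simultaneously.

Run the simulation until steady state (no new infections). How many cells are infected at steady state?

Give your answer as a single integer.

Step 0 (initial): 2 infected
Step 1: +6 new -> 8 infected
Step 2: +8 new -> 16 infected
Step 3: +11 new -> 27 infected
Step 4: +10 new -> 37 infected
Step 5: +14 new -> 51 infected
Step 6: +6 new -> 57 infected
Step 7: +2 new -> 59 infected
Step 8: +0 new -> 59 infected

Answer: 59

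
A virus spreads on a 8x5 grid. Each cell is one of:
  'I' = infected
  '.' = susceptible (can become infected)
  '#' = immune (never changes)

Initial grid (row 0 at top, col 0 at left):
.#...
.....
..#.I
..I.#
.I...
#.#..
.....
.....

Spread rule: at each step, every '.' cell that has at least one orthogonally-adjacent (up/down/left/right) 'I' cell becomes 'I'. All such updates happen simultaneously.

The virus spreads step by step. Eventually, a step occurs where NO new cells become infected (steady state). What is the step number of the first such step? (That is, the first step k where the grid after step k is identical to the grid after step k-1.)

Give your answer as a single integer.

Answer: 7

Derivation:
Step 0 (initial): 3 infected
Step 1: +7 new -> 10 infected
Step 2: +6 new -> 16 infected
Step 3: +9 new -> 25 infected
Step 4: +6 new -> 31 infected
Step 5: +3 new -> 34 infected
Step 6: +1 new -> 35 infected
Step 7: +0 new -> 35 infected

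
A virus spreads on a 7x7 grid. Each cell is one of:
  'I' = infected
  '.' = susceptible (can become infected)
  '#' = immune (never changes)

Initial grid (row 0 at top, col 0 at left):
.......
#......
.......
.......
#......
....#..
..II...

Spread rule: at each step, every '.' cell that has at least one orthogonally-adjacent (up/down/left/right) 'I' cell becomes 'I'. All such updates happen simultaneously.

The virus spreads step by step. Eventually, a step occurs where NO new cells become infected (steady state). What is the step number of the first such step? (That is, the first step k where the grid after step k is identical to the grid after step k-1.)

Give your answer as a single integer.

Answer: 10

Derivation:
Step 0 (initial): 2 infected
Step 1: +4 new -> 6 infected
Step 2: +5 new -> 11 infected
Step 3: +7 new -> 18 infected
Step 4: +6 new -> 24 infected
Step 5: +7 new -> 31 infected
Step 6: +7 new -> 38 infected
Step 7: +4 new -> 42 infected
Step 8: +3 new -> 45 infected
Step 9: +1 new -> 46 infected
Step 10: +0 new -> 46 infected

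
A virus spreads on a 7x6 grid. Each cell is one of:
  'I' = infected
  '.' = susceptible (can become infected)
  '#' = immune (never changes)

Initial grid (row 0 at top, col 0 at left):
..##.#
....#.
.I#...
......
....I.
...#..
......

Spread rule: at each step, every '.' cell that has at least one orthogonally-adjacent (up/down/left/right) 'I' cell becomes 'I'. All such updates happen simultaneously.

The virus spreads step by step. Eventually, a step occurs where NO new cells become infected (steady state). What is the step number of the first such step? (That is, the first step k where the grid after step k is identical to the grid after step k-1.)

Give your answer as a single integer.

Answer: 6

Derivation:
Step 0 (initial): 2 infected
Step 1: +7 new -> 9 infected
Step 2: +12 new -> 21 infected
Step 3: +9 new -> 30 infected
Step 4: +4 new -> 34 infected
Step 5: +1 new -> 35 infected
Step 6: +0 new -> 35 infected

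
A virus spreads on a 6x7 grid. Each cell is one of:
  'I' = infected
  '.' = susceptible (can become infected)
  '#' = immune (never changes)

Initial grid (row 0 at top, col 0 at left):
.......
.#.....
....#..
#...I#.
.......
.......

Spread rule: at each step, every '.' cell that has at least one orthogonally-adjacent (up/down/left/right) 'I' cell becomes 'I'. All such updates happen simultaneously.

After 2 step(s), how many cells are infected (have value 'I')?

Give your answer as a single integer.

Step 0 (initial): 1 infected
Step 1: +2 new -> 3 infected
Step 2: +5 new -> 8 infected

Answer: 8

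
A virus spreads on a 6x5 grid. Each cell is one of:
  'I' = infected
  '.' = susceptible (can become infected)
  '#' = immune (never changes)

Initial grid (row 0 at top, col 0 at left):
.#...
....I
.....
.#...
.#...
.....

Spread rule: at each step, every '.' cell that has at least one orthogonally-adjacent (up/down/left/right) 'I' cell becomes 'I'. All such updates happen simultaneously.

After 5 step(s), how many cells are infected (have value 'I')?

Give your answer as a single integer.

Step 0 (initial): 1 infected
Step 1: +3 new -> 4 infected
Step 2: +4 new -> 8 infected
Step 3: +5 new -> 13 infected
Step 4: +5 new -> 18 infected
Step 5: +4 new -> 22 infected

Answer: 22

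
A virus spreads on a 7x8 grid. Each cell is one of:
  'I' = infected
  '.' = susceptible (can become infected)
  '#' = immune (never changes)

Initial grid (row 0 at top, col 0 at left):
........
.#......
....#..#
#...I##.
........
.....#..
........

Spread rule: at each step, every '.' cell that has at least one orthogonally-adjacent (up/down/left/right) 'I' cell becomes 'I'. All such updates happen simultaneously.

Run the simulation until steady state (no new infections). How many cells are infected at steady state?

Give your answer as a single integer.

Answer: 49

Derivation:
Step 0 (initial): 1 infected
Step 1: +2 new -> 3 infected
Step 2: +5 new -> 8 infected
Step 3: +7 new -> 15 infected
Step 4: +10 new -> 25 infected
Step 5: +10 new -> 35 infected
Step 6: +8 new -> 43 infected
Step 7: +5 new -> 48 infected
Step 8: +1 new -> 49 infected
Step 9: +0 new -> 49 infected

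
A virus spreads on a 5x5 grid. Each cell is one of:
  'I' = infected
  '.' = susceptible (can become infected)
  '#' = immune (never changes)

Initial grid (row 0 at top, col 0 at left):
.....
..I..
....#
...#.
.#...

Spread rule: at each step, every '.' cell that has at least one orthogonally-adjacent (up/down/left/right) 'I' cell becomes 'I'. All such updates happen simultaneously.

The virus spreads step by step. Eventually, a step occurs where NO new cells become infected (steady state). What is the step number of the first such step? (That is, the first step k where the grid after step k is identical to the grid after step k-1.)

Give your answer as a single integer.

Answer: 7

Derivation:
Step 0 (initial): 1 infected
Step 1: +4 new -> 5 infected
Step 2: +7 new -> 12 infected
Step 3: +5 new -> 17 infected
Step 4: +2 new -> 19 infected
Step 5: +2 new -> 21 infected
Step 6: +1 new -> 22 infected
Step 7: +0 new -> 22 infected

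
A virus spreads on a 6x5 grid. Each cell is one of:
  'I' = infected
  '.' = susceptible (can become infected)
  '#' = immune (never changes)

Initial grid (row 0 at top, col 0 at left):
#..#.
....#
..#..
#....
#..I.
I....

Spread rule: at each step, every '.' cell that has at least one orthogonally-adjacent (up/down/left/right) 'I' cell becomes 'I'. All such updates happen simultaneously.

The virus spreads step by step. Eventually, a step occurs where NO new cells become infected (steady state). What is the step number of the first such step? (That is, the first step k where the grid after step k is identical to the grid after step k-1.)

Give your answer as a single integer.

Step 0 (initial): 2 infected
Step 1: +5 new -> 7 infected
Step 2: +6 new -> 13 infected
Step 3: +3 new -> 16 infected
Step 4: +2 new -> 18 infected
Step 5: +3 new -> 21 infected
Step 6: +2 new -> 23 infected
Step 7: +0 new -> 23 infected

Answer: 7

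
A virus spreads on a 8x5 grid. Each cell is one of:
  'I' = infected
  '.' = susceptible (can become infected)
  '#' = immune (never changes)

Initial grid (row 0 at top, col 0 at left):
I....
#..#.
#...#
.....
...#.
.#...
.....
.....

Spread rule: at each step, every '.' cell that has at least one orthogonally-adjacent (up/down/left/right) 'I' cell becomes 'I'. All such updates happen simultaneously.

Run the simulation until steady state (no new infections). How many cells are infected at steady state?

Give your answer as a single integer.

Answer: 34

Derivation:
Step 0 (initial): 1 infected
Step 1: +1 new -> 2 infected
Step 2: +2 new -> 4 infected
Step 3: +3 new -> 7 infected
Step 4: +3 new -> 10 infected
Step 5: +5 new -> 15 infected
Step 6: +3 new -> 18 infected
Step 7: +3 new -> 21 infected
Step 8: +4 new -> 25 infected
Step 9: +5 new -> 30 infected
Step 10: +3 new -> 33 infected
Step 11: +1 new -> 34 infected
Step 12: +0 new -> 34 infected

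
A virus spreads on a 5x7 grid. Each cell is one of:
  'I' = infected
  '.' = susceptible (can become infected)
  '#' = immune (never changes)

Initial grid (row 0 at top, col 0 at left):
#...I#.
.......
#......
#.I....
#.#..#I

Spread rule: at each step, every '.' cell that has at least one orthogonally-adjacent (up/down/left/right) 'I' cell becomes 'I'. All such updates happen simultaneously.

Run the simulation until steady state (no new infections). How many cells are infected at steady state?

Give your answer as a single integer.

Answer: 28

Derivation:
Step 0 (initial): 3 infected
Step 1: +6 new -> 9 infected
Step 2: +12 new -> 21 infected
Step 3: +5 new -> 26 infected
Step 4: +2 new -> 28 infected
Step 5: +0 new -> 28 infected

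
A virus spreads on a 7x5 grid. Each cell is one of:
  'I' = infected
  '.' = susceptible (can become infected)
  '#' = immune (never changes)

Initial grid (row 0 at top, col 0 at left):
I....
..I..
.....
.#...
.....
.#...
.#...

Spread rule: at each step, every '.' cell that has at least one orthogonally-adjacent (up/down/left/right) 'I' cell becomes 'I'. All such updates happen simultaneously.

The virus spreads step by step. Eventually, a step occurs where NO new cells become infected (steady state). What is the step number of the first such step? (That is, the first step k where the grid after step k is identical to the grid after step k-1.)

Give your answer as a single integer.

Answer: 8

Derivation:
Step 0 (initial): 2 infected
Step 1: +6 new -> 8 infected
Step 2: +6 new -> 14 infected
Step 3: +5 new -> 19 infected
Step 4: +5 new -> 24 infected
Step 5: +4 new -> 28 infected
Step 6: +3 new -> 31 infected
Step 7: +1 new -> 32 infected
Step 8: +0 new -> 32 infected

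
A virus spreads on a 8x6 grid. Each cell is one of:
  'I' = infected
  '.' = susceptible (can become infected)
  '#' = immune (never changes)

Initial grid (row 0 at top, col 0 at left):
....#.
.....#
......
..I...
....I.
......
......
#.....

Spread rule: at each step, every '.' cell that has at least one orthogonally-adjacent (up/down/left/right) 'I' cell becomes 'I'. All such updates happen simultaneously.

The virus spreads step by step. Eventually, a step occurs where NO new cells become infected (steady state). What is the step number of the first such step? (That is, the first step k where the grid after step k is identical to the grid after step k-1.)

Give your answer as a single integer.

Answer: 6

Derivation:
Step 0 (initial): 2 infected
Step 1: +8 new -> 10 infected
Step 2: +11 new -> 21 infected
Step 3: +12 new -> 33 infected
Step 4: +8 new -> 41 infected
Step 5: +3 new -> 44 infected
Step 6: +0 new -> 44 infected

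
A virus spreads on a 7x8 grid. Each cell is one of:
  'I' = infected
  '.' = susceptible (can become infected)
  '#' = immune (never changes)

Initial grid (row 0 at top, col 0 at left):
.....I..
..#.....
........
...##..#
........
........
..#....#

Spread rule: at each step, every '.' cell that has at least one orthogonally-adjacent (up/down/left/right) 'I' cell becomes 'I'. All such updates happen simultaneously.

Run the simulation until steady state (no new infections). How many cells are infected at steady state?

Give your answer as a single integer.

Answer: 50

Derivation:
Step 0 (initial): 1 infected
Step 1: +3 new -> 4 infected
Step 2: +5 new -> 9 infected
Step 3: +6 new -> 15 infected
Step 4: +5 new -> 20 infected
Step 5: +6 new -> 26 infected
Step 6: +8 new -> 34 infected
Step 7: +7 new -> 41 infected
Step 8: +4 new -> 45 infected
Step 9: +2 new -> 47 infected
Step 10: +2 new -> 49 infected
Step 11: +1 new -> 50 infected
Step 12: +0 new -> 50 infected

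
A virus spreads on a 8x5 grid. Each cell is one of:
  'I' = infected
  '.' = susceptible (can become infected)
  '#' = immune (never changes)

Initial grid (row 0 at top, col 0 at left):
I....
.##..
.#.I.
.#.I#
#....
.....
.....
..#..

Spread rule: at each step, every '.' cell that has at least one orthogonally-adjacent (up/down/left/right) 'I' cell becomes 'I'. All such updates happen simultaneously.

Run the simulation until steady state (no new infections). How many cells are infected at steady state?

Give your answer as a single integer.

Answer: 33

Derivation:
Step 0 (initial): 3 infected
Step 1: +7 new -> 10 infected
Step 2: +7 new -> 17 infected
Step 3: +6 new -> 23 infected
Step 4: +4 new -> 27 infected
Step 5: +3 new -> 30 infected
Step 6: +2 new -> 32 infected
Step 7: +1 new -> 33 infected
Step 8: +0 new -> 33 infected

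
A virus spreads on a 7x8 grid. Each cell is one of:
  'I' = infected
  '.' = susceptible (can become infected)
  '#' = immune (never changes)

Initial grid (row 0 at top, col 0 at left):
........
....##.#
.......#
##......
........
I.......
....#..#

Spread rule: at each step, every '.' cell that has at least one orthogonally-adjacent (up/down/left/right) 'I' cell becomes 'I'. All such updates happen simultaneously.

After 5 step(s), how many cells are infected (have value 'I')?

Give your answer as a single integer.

Answer: 18

Derivation:
Step 0 (initial): 1 infected
Step 1: +3 new -> 4 infected
Step 2: +3 new -> 7 infected
Step 3: +3 new -> 10 infected
Step 4: +4 new -> 14 infected
Step 5: +4 new -> 18 infected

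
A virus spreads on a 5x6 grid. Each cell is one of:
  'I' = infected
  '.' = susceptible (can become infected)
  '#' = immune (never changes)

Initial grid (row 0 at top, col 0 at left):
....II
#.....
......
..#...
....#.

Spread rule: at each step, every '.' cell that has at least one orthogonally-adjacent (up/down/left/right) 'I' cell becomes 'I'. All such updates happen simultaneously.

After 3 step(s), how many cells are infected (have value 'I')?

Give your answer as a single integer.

Step 0 (initial): 2 infected
Step 1: +3 new -> 5 infected
Step 2: +4 new -> 9 infected
Step 3: +5 new -> 14 infected

Answer: 14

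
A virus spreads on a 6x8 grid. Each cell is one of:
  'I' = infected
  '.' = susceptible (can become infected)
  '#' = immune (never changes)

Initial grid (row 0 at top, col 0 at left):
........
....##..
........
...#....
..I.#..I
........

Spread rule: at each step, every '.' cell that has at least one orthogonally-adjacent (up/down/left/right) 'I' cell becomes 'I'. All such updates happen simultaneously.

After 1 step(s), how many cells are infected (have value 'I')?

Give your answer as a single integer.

Answer: 9

Derivation:
Step 0 (initial): 2 infected
Step 1: +7 new -> 9 infected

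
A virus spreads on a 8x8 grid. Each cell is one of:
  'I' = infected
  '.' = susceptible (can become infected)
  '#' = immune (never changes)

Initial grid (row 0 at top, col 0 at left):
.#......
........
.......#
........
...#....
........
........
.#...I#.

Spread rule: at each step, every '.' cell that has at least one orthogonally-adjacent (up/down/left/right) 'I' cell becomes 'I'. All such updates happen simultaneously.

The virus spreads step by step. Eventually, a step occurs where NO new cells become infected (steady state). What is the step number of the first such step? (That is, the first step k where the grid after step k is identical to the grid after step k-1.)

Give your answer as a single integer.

Step 0 (initial): 1 infected
Step 1: +2 new -> 3 infected
Step 2: +4 new -> 7 infected
Step 3: +6 new -> 13 infected
Step 4: +7 new -> 20 infected
Step 5: +6 new -> 26 infected
Step 6: +8 new -> 34 infected
Step 7: +8 new -> 42 infected
Step 8: +7 new -> 49 infected
Step 9: +5 new -> 54 infected
Step 10: +3 new -> 57 infected
Step 11: +1 new -> 58 infected
Step 12: +1 new -> 59 infected
Step 13: +0 new -> 59 infected

Answer: 13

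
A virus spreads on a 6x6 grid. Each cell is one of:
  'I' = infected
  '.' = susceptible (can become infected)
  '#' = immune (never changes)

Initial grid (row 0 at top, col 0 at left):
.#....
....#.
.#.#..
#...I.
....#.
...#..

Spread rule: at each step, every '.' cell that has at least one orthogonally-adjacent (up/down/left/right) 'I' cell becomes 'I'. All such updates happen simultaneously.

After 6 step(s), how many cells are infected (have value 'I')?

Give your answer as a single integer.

Step 0 (initial): 1 infected
Step 1: +3 new -> 4 infected
Step 2: +4 new -> 8 infected
Step 3: +5 new -> 13 infected
Step 4: +5 new -> 18 infected
Step 5: +6 new -> 24 infected
Step 6: +3 new -> 27 infected

Answer: 27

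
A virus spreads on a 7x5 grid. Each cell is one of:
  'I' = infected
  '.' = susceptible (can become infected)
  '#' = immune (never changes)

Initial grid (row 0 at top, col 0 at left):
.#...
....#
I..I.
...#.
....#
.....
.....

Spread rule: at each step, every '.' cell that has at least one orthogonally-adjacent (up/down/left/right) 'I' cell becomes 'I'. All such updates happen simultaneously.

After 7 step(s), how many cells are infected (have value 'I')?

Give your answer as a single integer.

Answer: 31

Derivation:
Step 0 (initial): 2 infected
Step 1: +6 new -> 8 infected
Step 2: +8 new -> 16 infected
Step 3: +5 new -> 21 infected
Step 4: +4 new -> 25 infected
Step 5: +3 new -> 28 infected
Step 6: +2 new -> 30 infected
Step 7: +1 new -> 31 infected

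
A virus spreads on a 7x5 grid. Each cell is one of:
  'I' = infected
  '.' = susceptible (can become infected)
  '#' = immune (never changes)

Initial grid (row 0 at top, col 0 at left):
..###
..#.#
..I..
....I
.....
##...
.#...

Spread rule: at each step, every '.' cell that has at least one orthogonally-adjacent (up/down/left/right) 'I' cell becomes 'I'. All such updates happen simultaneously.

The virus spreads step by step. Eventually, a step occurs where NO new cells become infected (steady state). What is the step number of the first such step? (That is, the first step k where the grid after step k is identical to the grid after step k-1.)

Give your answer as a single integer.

Answer: 5

Derivation:
Step 0 (initial): 2 infected
Step 1: +6 new -> 8 infected
Step 2: +7 new -> 15 infected
Step 3: +7 new -> 22 infected
Step 4: +4 new -> 26 infected
Step 5: +0 new -> 26 infected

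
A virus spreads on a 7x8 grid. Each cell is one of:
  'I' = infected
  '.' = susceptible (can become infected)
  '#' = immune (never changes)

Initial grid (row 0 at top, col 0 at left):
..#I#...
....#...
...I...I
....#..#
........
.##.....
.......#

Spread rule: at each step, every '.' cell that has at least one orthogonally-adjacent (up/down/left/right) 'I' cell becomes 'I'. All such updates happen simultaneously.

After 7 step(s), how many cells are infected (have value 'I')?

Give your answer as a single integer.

Answer: 48

Derivation:
Step 0 (initial): 3 infected
Step 1: +6 new -> 9 infected
Step 2: +8 new -> 17 infected
Step 3: +10 new -> 27 infected
Step 4: +10 new -> 37 infected
Step 5: +7 new -> 44 infected
Step 6: +3 new -> 47 infected
Step 7: +1 new -> 48 infected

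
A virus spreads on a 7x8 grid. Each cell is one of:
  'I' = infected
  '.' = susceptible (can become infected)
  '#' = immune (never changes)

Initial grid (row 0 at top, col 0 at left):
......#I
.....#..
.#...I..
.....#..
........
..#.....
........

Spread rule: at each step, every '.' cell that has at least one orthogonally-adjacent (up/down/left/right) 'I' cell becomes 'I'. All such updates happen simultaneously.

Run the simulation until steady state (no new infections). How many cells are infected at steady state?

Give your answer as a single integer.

Answer: 51

Derivation:
Step 0 (initial): 2 infected
Step 1: +3 new -> 5 infected
Step 2: +6 new -> 11 infected
Step 3: +7 new -> 18 infected
Step 4: +9 new -> 27 infected
Step 5: +9 new -> 36 infected
Step 6: +7 new -> 43 infected
Step 7: +5 new -> 48 infected
Step 8: +2 new -> 50 infected
Step 9: +1 new -> 51 infected
Step 10: +0 new -> 51 infected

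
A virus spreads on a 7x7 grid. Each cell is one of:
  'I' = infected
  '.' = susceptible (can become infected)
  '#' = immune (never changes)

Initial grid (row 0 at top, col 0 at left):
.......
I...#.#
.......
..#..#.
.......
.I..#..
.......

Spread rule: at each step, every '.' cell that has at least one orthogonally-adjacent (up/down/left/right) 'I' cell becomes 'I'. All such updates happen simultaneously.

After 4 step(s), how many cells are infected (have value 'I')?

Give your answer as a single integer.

Step 0 (initial): 2 infected
Step 1: +7 new -> 9 infected
Step 2: +10 new -> 19 infected
Step 3: +5 new -> 24 infected
Step 4: +5 new -> 29 infected

Answer: 29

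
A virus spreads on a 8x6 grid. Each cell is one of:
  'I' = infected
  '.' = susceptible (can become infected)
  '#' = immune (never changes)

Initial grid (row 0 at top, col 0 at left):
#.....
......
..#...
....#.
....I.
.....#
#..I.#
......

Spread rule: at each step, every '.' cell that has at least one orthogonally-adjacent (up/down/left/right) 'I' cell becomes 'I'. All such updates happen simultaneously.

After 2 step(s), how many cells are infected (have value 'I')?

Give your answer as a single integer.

Answer: 16

Derivation:
Step 0 (initial): 2 infected
Step 1: +7 new -> 9 infected
Step 2: +7 new -> 16 infected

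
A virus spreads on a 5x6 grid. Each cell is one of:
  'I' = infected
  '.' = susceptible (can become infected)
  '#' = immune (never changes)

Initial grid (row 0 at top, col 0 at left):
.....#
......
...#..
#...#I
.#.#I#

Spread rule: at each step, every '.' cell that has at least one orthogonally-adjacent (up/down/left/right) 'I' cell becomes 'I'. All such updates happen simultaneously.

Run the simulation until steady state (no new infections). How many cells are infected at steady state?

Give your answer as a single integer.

Answer: 22

Derivation:
Step 0 (initial): 2 infected
Step 1: +1 new -> 3 infected
Step 2: +2 new -> 5 infected
Step 3: +1 new -> 6 infected
Step 4: +2 new -> 8 infected
Step 5: +2 new -> 10 infected
Step 6: +3 new -> 13 infected
Step 7: +4 new -> 17 infected
Step 8: +5 new -> 22 infected
Step 9: +0 new -> 22 infected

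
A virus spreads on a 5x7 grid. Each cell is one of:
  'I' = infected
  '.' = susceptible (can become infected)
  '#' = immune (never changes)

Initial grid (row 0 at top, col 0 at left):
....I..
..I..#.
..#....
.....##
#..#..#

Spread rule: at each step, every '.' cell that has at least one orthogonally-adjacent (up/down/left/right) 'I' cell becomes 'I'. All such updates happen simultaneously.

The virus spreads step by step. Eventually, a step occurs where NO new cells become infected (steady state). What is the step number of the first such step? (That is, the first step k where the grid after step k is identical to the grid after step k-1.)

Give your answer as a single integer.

Answer: 6

Derivation:
Step 0 (initial): 2 infected
Step 1: +6 new -> 8 infected
Step 2: +6 new -> 14 infected
Step 3: +7 new -> 21 infected
Step 4: +5 new -> 26 infected
Step 5: +2 new -> 28 infected
Step 6: +0 new -> 28 infected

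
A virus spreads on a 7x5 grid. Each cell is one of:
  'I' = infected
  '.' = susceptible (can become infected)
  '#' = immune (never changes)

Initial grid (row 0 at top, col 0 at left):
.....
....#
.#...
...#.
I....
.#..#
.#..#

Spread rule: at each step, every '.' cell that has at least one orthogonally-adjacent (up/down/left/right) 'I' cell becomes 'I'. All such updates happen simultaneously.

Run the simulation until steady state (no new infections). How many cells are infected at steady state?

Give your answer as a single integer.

Step 0 (initial): 1 infected
Step 1: +3 new -> 4 infected
Step 2: +4 new -> 8 infected
Step 3: +4 new -> 12 infected
Step 4: +6 new -> 18 infected
Step 5: +5 new -> 23 infected
Step 6: +3 new -> 26 infected
Step 7: +1 new -> 27 infected
Step 8: +1 new -> 28 infected
Step 9: +0 new -> 28 infected

Answer: 28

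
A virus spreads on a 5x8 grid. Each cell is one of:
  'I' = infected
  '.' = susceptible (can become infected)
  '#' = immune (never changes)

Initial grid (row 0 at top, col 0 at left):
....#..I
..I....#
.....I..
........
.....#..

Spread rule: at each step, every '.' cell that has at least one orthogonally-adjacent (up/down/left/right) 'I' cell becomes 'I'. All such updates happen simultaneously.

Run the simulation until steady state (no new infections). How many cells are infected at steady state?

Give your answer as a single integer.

Step 0 (initial): 3 infected
Step 1: +9 new -> 12 infected
Step 2: +12 new -> 24 infected
Step 3: +8 new -> 32 infected
Step 4: +4 new -> 36 infected
Step 5: +1 new -> 37 infected
Step 6: +0 new -> 37 infected

Answer: 37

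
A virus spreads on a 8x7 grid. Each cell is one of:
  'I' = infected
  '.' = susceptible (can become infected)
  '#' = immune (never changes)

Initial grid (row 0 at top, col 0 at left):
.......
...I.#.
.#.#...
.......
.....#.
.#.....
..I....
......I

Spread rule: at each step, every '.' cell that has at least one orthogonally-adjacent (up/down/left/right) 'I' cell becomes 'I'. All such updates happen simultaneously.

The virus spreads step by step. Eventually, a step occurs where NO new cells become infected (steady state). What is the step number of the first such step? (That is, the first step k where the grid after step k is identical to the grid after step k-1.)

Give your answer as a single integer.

Step 0 (initial): 3 infected
Step 1: +9 new -> 12 infected
Step 2: +14 new -> 26 infected
Step 3: +13 new -> 39 infected
Step 4: +10 new -> 49 infected
Step 5: +2 new -> 51 infected
Step 6: +0 new -> 51 infected

Answer: 6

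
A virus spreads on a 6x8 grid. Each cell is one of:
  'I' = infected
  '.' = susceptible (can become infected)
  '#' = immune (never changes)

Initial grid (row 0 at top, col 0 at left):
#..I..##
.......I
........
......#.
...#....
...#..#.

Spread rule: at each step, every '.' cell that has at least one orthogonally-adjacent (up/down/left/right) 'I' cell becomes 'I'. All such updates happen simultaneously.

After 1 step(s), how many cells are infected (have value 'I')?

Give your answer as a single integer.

Step 0 (initial): 2 infected
Step 1: +5 new -> 7 infected

Answer: 7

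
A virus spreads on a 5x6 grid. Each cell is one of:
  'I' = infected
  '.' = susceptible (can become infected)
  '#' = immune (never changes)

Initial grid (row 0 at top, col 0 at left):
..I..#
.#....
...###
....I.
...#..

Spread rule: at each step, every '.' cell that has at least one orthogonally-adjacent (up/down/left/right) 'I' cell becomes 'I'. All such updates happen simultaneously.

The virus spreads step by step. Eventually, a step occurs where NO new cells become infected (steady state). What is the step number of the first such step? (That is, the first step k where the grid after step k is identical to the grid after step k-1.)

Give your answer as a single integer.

Answer: 6

Derivation:
Step 0 (initial): 2 infected
Step 1: +6 new -> 8 infected
Step 2: +6 new -> 14 infected
Step 3: +5 new -> 19 infected
Step 4: +4 new -> 23 infected
Step 5: +1 new -> 24 infected
Step 6: +0 new -> 24 infected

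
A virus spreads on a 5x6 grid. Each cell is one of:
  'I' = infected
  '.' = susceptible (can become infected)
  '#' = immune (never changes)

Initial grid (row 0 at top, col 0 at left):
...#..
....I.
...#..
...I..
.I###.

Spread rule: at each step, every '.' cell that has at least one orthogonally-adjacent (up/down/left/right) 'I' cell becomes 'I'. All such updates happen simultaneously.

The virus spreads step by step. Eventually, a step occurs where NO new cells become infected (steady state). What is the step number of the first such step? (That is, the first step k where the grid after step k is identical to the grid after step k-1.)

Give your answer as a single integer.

Answer: 6

Derivation:
Step 0 (initial): 3 infected
Step 1: +8 new -> 11 infected
Step 2: +7 new -> 18 infected
Step 3: +4 new -> 22 infected
Step 4: +2 new -> 24 infected
Step 5: +1 new -> 25 infected
Step 6: +0 new -> 25 infected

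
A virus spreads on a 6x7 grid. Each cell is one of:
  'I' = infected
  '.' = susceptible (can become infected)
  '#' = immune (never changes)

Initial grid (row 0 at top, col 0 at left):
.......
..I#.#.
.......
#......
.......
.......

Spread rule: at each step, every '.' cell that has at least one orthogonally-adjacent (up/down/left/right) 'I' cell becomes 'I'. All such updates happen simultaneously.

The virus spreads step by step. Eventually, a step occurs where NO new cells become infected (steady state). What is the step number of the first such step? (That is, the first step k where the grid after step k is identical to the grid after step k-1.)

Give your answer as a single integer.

Answer: 9

Derivation:
Step 0 (initial): 1 infected
Step 1: +3 new -> 4 infected
Step 2: +6 new -> 10 infected
Step 3: +7 new -> 17 infected
Step 4: +7 new -> 24 infected
Step 5: +7 new -> 31 infected
Step 6: +5 new -> 36 infected
Step 7: +2 new -> 38 infected
Step 8: +1 new -> 39 infected
Step 9: +0 new -> 39 infected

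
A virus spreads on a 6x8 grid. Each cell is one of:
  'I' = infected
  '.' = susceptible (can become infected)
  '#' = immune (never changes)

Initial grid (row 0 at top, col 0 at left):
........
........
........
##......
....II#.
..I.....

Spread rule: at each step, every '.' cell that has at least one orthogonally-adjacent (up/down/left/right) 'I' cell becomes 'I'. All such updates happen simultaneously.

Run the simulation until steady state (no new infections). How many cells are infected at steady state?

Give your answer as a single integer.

Step 0 (initial): 3 infected
Step 1: +8 new -> 11 infected
Step 2: +8 new -> 19 infected
Step 3: +8 new -> 27 infected
Step 4: +8 new -> 35 infected
Step 5: +6 new -> 41 infected
Step 6: +3 new -> 44 infected
Step 7: +1 new -> 45 infected
Step 8: +0 new -> 45 infected

Answer: 45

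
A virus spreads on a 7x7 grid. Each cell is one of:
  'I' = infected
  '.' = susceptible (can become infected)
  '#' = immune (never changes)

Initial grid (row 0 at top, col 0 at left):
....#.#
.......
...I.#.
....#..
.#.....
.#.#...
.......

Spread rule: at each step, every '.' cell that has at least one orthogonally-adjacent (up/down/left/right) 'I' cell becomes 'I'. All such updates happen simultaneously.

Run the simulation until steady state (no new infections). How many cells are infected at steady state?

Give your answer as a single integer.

Step 0 (initial): 1 infected
Step 1: +4 new -> 5 infected
Step 2: +6 new -> 11 infected
Step 3: +7 new -> 18 infected
Step 4: +8 new -> 26 infected
Step 5: +8 new -> 34 infected
Step 6: +6 new -> 40 infected
Step 7: +2 new -> 42 infected
Step 8: +0 new -> 42 infected

Answer: 42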